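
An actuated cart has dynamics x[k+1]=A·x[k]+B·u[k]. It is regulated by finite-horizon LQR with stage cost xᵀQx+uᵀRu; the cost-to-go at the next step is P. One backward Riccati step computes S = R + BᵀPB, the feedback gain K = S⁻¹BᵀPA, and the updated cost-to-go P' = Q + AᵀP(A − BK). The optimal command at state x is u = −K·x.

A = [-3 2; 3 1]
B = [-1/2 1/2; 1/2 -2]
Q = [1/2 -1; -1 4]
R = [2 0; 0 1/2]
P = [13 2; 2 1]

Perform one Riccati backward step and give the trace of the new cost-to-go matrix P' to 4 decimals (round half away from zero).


BᵀP = [-5.5000 -0.5000; 2.5000 -1.0000]
S = R + BᵀPB = [2 0; 0 1/2] + [2.5000 -1.7500; -1.7500 3.2500] = [4.5000 -1.7500; -1.7500 3.7500]
BᵀPA = [15.0000 -11.5000; -10.5000 4.0000]
K = S⁻¹·BᵀPA = [2.7421 -2.6154; -1.5204 -0.1538]
A−BK = [-0.8688 0.7692; -1.4118 2.0000]
AᵀP(A−BK) = [32.9050 -31.3846; -31.3846 31.5385]
P' = Q + AᵀP(A−BK) = [33.4050 -32.3846; -32.3846 35.5385]
tr(P') = 68.9434

68.9434


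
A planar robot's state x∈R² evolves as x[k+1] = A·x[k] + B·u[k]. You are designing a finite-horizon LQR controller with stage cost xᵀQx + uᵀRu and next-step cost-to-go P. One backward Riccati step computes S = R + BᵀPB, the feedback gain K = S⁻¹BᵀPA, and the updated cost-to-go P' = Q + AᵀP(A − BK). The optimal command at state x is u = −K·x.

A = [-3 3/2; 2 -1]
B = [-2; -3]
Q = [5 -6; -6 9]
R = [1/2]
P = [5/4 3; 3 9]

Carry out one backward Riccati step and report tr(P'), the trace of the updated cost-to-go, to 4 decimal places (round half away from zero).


17.9375

BᵀP = [-11.5000 -33.0000]
S = R + BᵀPB = [1/2] + [122.0000] = [122.5000]
BᵀPA = [-31.5000 15.7500]
K = S⁻¹·BᵀPA = [-0.2571 0.1286]
A−BK = [-3.5143 1.7571; 1.2286 -0.6143]
AᵀP(A−BK) = [3.1500 -1.5750; -1.5750 0.7875]
P' = Q + AᵀP(A−BK) = [8.1500 -7.5750; -7.5750 9.7875]
tr(P') = 17.9375


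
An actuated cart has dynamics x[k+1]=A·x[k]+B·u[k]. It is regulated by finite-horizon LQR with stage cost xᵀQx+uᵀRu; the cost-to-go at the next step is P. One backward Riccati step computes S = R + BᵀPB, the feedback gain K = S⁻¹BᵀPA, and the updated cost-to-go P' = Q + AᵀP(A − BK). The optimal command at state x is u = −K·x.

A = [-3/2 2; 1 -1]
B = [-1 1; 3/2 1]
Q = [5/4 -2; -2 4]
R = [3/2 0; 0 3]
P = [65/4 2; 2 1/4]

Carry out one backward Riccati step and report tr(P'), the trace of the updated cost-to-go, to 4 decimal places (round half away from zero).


11.1073

BᵀP = [-13.2500 -1.6250; 18.2500 2.2500]
S = R + BᵀPB = [3/2 0; 0 3] + [10.8125 -14.8750; -14.8750 20.5000] = [12.3125 -14.8750; -14.8750 23.5000]
BᵀPA = [18.2500 -24.8750; -25.1250 34.2500]
K = S⁻¹·BᵀPA = [0.8100 -1.1031; -0.5565 0.7592]
A−BK = [-0.1336 0.1377; 0.3415 -0.1047]
AᵀP(A−BK) = [2.0496 -2.7934; -2.7934 3.8077]
P' = Q + AᵀP(A−BK) = [3.2996 -4.7934; -4.7934 7.8077]
tr(P') = 11.1073


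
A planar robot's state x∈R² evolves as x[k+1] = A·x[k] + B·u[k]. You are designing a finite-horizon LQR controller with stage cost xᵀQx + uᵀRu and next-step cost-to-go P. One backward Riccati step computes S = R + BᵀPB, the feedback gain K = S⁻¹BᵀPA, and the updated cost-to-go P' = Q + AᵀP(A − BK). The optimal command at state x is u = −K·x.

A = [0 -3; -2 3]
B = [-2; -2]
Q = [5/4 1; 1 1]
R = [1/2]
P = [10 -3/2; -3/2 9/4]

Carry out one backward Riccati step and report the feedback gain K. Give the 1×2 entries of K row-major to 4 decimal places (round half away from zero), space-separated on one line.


0.0800 1.2400

BᵀP = [-17.0000 -1.5000]
S = R + BᵀPB = [1/2] + [37.0000] = [37.5000]
BᵀPA = [3.0000 46.5000]
K = S⁻¹·BᵀPA = [0.0800 1.2400]
A−BK = [0.1600 -0.5200; -1.8400 5.4800]
AᵀP(A−BK) = [8.7600 -26.2200; -26.2200 79.5900]
P' = Q + AᵀP(A−BK) = [10.0100 -25.2200; -25.2200 80.5900]
tr(P') = 90.6000


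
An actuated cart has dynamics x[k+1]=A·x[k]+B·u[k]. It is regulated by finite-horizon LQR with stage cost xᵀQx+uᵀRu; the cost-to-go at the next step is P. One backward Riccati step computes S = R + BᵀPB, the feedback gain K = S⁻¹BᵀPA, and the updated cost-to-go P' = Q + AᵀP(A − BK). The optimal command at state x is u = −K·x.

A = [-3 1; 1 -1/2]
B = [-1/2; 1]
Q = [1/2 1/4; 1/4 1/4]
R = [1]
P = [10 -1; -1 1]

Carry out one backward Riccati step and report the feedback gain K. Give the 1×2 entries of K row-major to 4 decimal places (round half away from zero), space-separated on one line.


3.5455 -1.2273

BᵀP = [-6.0000 1.5000]
S = R + BᵀPB = [1] + [4.5000] = [5.5000]
BᵀPA = [19.5000 -6.7500]
K = S⁻¹·BᵀPA = [3.5455 -1.2273]
A−BK = [-1.2273 0.3864; -2.5455 0.7273]
AᵀP(A−BK) = [27.8636 -9.0682; -9.0682 2.9659]
P' = Q + AᵀP(A−BK) = [28.3636 -8.8182; -8.8182 3.2159]
tr(P') = 31.5795


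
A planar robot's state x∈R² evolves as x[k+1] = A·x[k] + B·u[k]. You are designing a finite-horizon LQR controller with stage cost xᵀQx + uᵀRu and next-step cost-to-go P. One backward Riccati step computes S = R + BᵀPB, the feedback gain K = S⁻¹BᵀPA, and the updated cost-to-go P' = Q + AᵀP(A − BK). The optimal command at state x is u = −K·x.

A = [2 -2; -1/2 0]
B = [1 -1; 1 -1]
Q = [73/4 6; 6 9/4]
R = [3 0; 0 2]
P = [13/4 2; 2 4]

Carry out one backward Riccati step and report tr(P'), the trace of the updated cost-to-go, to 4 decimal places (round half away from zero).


BᵀP = [5.2500 6.0000; -5.2500 -6.0000]
S = R + BᵀPB = [3 0; 0 2] + [11.2500 -11.2500; -11.2500 11.2500] = [14.2500 -11.2500; -11.2500 13.2500]
BᵀPA = [7.5000 -10.5000; -7.5000 10.5000]
K = S⁻¹·BᵀPA = [0.2410 -0.3373; -0.3614 0.5060]
A−BK = [1.3976 -1.1566; -1.1024 0.8434]
AᵀP(A−BK) = [5.4819 -4.6747; -4.6747 4.1446]
P' = Q + AᵀP(A−BK) = [23.7319 1.3253; 1.3253 6.3946]
tr(P') = 30.1265

30.1265


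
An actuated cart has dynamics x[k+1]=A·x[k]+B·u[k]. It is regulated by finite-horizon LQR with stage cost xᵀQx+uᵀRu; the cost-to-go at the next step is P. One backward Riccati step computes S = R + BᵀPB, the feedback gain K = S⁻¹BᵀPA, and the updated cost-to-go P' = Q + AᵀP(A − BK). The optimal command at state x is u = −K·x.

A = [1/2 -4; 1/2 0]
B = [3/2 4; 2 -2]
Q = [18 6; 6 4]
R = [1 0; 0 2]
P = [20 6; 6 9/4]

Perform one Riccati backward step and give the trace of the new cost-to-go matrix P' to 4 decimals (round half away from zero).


BᵀP = [42.0000 13.5000; 68.0000 19.5000]
S = R + BᵀPB = [1 0; 0 2] + [90.0000 141.0000; 141.0000 233.0000] = [91.0000 141.0000; 141.0000 235.0000]
BᵀPA = [27.7500 -168.0000; 43.7500 -272.0000]
K = S⁻¹·BᵀPA = [0.2344 -0.7500; 0.0455 -0.7074]
A−BK = [-0.0337 -0.0452; 0.1223 0.0851]
AᵀP(A−BK) = [0.0660 -0.2367; -0.2367 1.5745]
P' = Q + AᵀP(A−BK) = [18.0660 5.7633; 5.7633 5.5745]
tr(P') = 23.6405

23.6405


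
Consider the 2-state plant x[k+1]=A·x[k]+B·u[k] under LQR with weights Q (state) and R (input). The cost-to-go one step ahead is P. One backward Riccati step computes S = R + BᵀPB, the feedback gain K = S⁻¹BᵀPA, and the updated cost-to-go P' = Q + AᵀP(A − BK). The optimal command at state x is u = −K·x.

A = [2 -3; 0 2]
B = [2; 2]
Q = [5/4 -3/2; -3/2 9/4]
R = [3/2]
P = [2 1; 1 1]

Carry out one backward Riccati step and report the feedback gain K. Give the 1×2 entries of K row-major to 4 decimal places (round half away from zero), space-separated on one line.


0.5581 -0.4651

BᵀP = [6.0000 4.0000]
S = R + BᵀPB = [3/2] + [20.0000] = [21.5000]
BᵀPA = [12.0000 -10.0000]
K = S⁻¹·BᵀPA = [0.5581 -0.4651]
A−BK = [0.8837 -2.0698; -1.1163 2.9302]
AᵀP(A−BK) = [1.3023 -2.4186; -2.4186 5.3488]
P' = Q + AᵀP(A−BK) = [2.5523 -3.9186; -3.9186 7.5988]
tr(P') = 10.1512


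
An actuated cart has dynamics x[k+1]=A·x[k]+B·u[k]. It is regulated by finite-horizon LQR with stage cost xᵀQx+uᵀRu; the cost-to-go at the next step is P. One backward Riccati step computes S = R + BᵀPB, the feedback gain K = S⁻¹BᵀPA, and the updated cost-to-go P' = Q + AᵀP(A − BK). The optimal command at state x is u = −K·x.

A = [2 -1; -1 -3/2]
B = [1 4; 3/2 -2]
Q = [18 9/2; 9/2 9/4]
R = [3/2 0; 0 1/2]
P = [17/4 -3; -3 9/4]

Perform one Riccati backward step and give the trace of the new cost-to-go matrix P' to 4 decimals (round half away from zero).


20.6162

BᵀP = [-0.2500 0.3750; 23.0000 -16.5000]
S = R + BᵀPB = [3/2 0; 0 1/2] + [0.3125 -1.7500; -1.7500 125.0000] = [1.8125 -1.7500; -1.7500 125.5000]
BᵀPA = [-0.8750 -0.3125; 62.5000 1.7500]
K = S⁻¹·BᵀPA = [-0.0019 -0.1611; 0.4980 0.0117]
A−BK = [0.0100 -0.8857; -0.0011 -1.2349]
AᵀP(A−BK) = [0.1245 0.0029; 0.0029 0.2417]
P' = Q + AᵀP(A−BK) = [18.1245 4.5029; 4.5029 2.4917]
tr(P') = 20.6162


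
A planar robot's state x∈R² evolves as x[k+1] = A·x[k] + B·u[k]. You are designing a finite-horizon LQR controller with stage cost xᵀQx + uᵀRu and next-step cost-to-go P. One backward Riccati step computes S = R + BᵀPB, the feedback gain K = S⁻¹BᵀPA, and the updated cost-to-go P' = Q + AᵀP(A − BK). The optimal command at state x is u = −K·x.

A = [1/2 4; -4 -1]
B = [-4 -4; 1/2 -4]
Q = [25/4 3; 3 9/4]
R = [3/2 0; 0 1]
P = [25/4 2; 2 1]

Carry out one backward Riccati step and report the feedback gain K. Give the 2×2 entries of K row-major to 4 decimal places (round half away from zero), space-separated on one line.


BᵀP = [-24.0000 -7.5000; -33.0000 -12.0000]
S = R + BᵀPB = [3/2 0; 0 1] + [92.2500 126.0000; 126.0000 180.0000] = [93.7500 126.0000; 126.0000 181.0000]
BᵀPA = [18.0000 -88.5000; 31.5000 -120.0000]
K = S⁻¹·BᵀPA = [-0.6507 -0.8222; 0.6270 -0.0906]
A−BK = [0.4053 0.3487; -1.1668 -0.9513]
AᵀP(A−BK) = [1.5246 1.1541; 1.1541 1.3603]
P' = Q + AᵀP(A−BK) = [7.7746 4.1541; 4.1541 3.6103]
tr(P') = 11.3849

-0.6507 -0.8222 0.6270 -0.0906


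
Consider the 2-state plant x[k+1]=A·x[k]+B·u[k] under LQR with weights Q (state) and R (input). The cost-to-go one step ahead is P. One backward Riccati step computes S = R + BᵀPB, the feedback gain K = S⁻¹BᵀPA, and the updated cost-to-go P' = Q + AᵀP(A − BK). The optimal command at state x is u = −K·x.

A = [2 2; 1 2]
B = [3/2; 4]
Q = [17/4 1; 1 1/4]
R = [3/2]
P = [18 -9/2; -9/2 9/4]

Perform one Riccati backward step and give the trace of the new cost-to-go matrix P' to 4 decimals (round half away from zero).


67.5703

BᵀP = [9.0000 2.2500]
S = R + BᵀPB = [3/2] + [22.5000] = [24.0000]
BᵀPA = [20.2500 22.5000]
K = S⁻¹·BᵀPA = [0.8438 0.9375]
A−BK = [0.7344 0.5938; -2.3750 -1.7500]
AᵀP(A−BK) = [39.1641 30.5156; 30.5156 23.9063]
P' = Q + AᵀP(A−BK) = [43.4141 31.5156; 31.5156 24.1563]
tr(P') = 67.5703


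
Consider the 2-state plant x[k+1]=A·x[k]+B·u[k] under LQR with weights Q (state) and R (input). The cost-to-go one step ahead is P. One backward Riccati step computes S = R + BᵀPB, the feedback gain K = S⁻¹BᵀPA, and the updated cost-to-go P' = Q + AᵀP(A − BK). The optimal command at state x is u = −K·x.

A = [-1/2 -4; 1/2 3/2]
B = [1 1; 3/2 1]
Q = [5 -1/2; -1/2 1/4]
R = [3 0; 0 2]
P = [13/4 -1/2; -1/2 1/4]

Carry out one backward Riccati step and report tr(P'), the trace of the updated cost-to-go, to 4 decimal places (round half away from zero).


BᵀP = [2.5000 -0.1250; 2.7500 -0.2500]
S = R + BᵀPB = [3 0; 0 2] + [2.3125 2.3750; 2.3750 2.5000] = [5.3125 2.3750; 2.3750 4.5000]
BᵀPA = [-1.3125 -10.1875; -1.5000 -11.3750]
K = S⁻¹·BᵀPA = [-0.1283 -1.0308; -0.2656 -1.9837]
A−BK = [-0.1061 -0.9855; 0.9581 5.0299]
AᵀP(A−BK) = [0.5582 3.7340; 3.7340 25.4962]
P' = Q + AᵀP(A−BK) = [5.5582 3.2340; 3.2340 25.7462]
tr(P') = 31.3043

31.3043


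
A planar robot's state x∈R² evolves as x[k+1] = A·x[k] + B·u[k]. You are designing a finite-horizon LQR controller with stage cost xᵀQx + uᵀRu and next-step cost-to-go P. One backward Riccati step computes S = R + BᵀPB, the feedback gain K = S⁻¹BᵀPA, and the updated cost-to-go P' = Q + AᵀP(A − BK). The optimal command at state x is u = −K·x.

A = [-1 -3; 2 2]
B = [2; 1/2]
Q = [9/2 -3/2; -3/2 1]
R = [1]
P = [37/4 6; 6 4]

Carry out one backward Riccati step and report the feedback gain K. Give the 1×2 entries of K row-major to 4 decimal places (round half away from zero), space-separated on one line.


BᵀP = [21.5000 14.0000]
S = R + BᵀPB = [1] + [50.0000] = [51.0000]
BᵀPA = [6.5000 -36.5000]
K = S⁻¹·BᵀPA = [0.1275 -0.7157]
A−BK = [-1.2549 -1.5686; 1.9363 2.3578]
AᵀP(A−BK) = [0.4216 0.4020; 0.4020 1.1275]
P' = Q + AᵀP(A−BK) = [4.9216 -1.0980; -1.0980 2.1275]
tr(P') = 7.0490

0.1275 -0.7157


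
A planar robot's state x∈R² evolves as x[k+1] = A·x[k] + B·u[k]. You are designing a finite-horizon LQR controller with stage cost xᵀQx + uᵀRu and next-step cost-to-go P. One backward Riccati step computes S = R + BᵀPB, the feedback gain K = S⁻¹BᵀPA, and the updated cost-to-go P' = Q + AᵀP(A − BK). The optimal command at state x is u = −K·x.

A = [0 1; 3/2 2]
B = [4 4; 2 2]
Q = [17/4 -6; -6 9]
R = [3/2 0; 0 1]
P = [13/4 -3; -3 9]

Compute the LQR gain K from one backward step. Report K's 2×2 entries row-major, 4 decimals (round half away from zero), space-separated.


BᵀP = [7.0000 6.0000; 7.0000 6.0000]
S = R + BᵀPB = [3/2 0; 0 1] + [40.0000 40.0000; 40.0000 40.0000] = [41.5000 40.0000; 40.0000 41.0000]
BᵀPA = [9.0000 19.0000; 9.0000 19.0000]
K = S⁻¹·BᵀPA = [0.0887 0.1872; 0.1330 0.2808]
A−BK = [-0.8867 -0.8719; 1.0567 1.0640]
AᵀP(A−BK) = [18.2549 18.2882; 18.2882 18.3584]
P' = Q + AᵀP(A−BK) = [22.5049 12.2882; 12.2882 27.3584]
tr(P') = 49.8633

0.0887 0.1872 0.1330 0.2808


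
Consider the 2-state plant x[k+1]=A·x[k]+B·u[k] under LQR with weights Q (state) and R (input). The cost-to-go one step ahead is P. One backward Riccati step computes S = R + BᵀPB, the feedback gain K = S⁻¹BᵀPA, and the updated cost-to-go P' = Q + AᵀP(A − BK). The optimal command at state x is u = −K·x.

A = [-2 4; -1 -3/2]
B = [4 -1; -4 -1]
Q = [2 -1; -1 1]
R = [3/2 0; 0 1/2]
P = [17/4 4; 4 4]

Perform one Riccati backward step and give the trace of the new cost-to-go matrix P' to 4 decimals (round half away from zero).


5.3964

BᵀP = [1.0000 0.0000; -8.2500 -8.0000]
S = R + BᵀPB = [3/2 0; 0 1/2] + [4.0000 -1.0000; -1.0000 16.2500] = [5.5000 -1.0000; -1.0000 16.7500]
BᵀPA = [-2.0000 4.0000; 24.5000 -21.0000]
K = S⁻¹·BᵀPA = [-0.0988 0.5048; 1.4568 -1.2236]
A−BK = [-0.1481 0.7572; 0.0617 -0.7044]
AᵀP(A−BK) = [1.1111 -1.0123; -1.0123 1.2853]
P' = Q + AᵀP(A−BK) = [3.1111 -2.0123; -2.0123 2.2853]
tr(P') = 5.3964


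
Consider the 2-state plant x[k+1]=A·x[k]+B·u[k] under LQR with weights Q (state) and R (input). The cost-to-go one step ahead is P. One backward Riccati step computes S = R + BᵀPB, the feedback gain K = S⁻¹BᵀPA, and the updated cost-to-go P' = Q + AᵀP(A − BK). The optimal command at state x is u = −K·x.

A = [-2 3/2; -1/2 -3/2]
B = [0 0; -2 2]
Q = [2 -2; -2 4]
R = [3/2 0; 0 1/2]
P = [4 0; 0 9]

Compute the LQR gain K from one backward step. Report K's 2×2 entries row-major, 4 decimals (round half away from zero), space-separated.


BᵀP = [0.0000 -18.0000; 0.0000 18.0000]
S = R + BᵀPB = [3/2 0; 0 1/2] + [36.0000 -36.0000; -36.0000 36.0000] = [37.5000 -36.0000; -36.0000 36.5000]
BᵀPA = [9.0000 27.0000; -9.0000 -27.0000]
K = S⁻¹·BᵀPA = [0.0619 0.1856; -0.1856 -0.5567]
A−BK = [-2.0000 1.5000; -0.0052 -0.0155]
AᵀP(A−BK) = [16.0232 -11.9304; -11.9304 9.2088]
P' = Q + AᵀP(A−BK) = [18.0232 -13.9304; -13.9304 13.2088]
tr(P') = 31.2320

0.0619 0.1856 -0.1856 -0.5567


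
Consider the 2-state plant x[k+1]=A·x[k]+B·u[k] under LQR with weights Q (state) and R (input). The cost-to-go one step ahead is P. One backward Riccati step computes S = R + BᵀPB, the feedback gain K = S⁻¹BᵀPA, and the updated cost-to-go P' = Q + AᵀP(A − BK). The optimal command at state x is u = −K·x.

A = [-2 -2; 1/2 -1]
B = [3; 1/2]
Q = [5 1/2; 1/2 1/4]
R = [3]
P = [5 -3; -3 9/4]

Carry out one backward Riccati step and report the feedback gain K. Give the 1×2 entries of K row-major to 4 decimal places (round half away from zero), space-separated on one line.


BᵀP = [13.5000 -7.8750]
S = R + BᵀPB = [3] + [36.5625] = [39.5625]
BᵀPA = [-30.9375 -19.1250]
K = S⁻¹·BᵀPA = [-0.7820 -0.4834]
A−BK = [0.3460 -0.5498; 0.8910 -0.7583]
AᵀP(A−BK) = [2.3697 0.9194; 0.9194 1.0047]
P' = Q + AᵀP(A−BK) = [7.3697 1.4194; 1.4194 1.2547]
tr(P') = 8.6244

-0.7820 -0.4834


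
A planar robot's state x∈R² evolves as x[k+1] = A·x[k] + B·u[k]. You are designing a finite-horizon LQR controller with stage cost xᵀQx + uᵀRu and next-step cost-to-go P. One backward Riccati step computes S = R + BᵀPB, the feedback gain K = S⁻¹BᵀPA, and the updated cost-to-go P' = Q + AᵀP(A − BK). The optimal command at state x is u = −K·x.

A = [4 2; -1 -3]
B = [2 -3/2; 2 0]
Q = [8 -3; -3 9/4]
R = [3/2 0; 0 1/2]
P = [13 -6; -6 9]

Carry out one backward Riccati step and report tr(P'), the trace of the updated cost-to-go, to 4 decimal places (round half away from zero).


BᵀP = [14.0000 6.0000; -19.5000 9.0000]
S = R + BᵀPB = [3/2 0; 0 1/2] + [40.0000 -21.0000; -21.0000 29.2500] = [41.5000 -21.0000; -21.0000 29.7500]
BᵀPA = [50.0000 10.0000; -87.0000 -66.0000]
K = S⁻¹·BᵀPA = [-0.4278 -1.3716; -3.2263 -3.1866]
A−BK = [0.0161 -0.0369; -0.1444 -0.2569]
AᵀP(A−BK) = [5.6981 6.3397; 6.3397 8.3971]
P' = Q + AᵀP(A−BK) = [13.6981 3.3397; 3.3397 10.6471]
tr(P') = 24.3451

24.3451


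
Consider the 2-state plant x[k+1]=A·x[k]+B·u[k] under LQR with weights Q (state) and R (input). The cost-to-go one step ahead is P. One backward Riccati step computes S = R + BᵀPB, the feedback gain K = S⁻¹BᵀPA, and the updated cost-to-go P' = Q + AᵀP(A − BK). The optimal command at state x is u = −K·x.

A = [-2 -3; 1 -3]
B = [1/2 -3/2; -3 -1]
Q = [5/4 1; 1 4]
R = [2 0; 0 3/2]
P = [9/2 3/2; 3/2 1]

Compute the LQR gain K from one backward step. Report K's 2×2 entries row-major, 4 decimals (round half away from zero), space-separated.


-0.3639 0.3752 0.8932 1.8913

BᵀP = [-2.2500 -2.2500; -8.2500 -3.2500]
S = R + BᵀPB = [2 0; 0 3/2] + [5.6250 5.6250; 5.6250 15.6250] = [7.6250 5.6250; 5.6250 17.1250]
BᵀPA = [2.2500 13.5000; 13.2500 34.5000]
K = S⁻¹·BᵀPA = [-0.3639 0.3752; 0.8932 1.8913]
A−BK = [-0.4782 -0.3506; 0.8016 0.0171]
AᵀP(A−BK) = [1.9833 2.5954; 2.5954 6.1829]
P' = Q + AᵀP(A−BK) = [3.2333 3.5954; 3.5954 10.1829]
tr(P') = 13.4161


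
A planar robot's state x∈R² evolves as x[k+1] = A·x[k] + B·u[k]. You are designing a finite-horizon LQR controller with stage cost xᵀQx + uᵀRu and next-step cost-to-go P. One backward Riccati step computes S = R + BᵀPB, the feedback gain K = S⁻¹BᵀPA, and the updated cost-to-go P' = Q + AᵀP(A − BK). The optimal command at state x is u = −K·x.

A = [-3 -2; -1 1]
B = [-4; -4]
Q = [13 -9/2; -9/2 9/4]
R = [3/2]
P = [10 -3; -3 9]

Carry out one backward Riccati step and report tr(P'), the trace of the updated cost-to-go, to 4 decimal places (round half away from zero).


BᵀP = [-28.0000 -24.0000]
S = R + BᵀPB = [3/2] + [208.0000] = [209.5000]
BᵀPA = [108.0000 32.0000]
K = S⁻¹·BᵀPA = [0.5155 0.1527]
A−BK = [-0.9379 -1.3890; 1.0621 1.6110]
AᵀP(A−BK) = [25.3246 37.5036; 37.5036 56.1122]
P' = Q + AᵀP(A−BK) = [38.3246 33.0036; 33.0036 58.3622]
tr(P') = 96.6868

96.6868


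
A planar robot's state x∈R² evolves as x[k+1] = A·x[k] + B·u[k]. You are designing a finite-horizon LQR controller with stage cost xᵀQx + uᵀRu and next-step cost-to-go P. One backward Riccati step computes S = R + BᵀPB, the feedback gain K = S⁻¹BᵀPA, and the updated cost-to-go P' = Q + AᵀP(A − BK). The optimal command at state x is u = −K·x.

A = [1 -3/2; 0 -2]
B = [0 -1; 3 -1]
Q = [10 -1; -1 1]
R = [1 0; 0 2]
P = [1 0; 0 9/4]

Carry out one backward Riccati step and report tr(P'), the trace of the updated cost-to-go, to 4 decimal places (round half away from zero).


13.4081

BᵀP = [0.0000 6.7500; -1.0000 -2.2500]
S = R + BᵀPB = [1 0; 0 2] + [20.2500 -6.7500; -6.7500 3.2500] = [21.2500 -6.7500; -6.7500 5.2500]
BᵀPA = [0.0000 -13.5000; -1.0000 6.0000]
K = S⁻¹·BᵀPA = [-0.1023 -0.4602; -0.3220 0.5511]
A−BK = [0.6780 -0.9489; -0.0152 -0.0682]
AᵀP(A−BK) = [0.6780 -0.9489; -0.9489 1.7301]
P' = Q + AᵀP(A−BK) = [10.6780 -1.9489; -1.9489 2.7301]
tr(P') = 13.4081


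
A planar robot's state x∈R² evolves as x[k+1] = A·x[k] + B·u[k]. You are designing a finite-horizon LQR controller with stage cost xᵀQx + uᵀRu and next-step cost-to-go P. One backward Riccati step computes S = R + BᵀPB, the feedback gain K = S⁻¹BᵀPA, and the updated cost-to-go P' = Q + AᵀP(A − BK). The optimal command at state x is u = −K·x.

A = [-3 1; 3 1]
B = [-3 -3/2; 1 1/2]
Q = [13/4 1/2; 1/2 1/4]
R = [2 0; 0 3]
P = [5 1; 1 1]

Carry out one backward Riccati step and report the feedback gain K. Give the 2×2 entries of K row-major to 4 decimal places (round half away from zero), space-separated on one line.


0.7397 -0.3288 0.2466 -0.1096

BᵀP = [-14.0000 -2.0000; -7.0000 -1.0000]
S = R + BᵀPB = [2 0; 0 3] + [40.0000 20.0000; 20.0000 10.0000] = [42.0000 20.0000; 20.0000 13.0000]
BᵀPA = [36.0000 -16.0000; 18.0000 -8.0000]
K = S⁻¹·BᵀPA = [0.7397 -0.3288; 0.2466 -0.1096]
A−BK = [-0.4110 -0.1507; 2.1370 1.3836]
AᵀP(A−BK) = [4.9315 1.8082; 1.8082 1.8630]
P' = Q + AᵀP(A−BK) = [8.1815 2.3082; 2.3082 2.1130]
tr(P') = 10.2945


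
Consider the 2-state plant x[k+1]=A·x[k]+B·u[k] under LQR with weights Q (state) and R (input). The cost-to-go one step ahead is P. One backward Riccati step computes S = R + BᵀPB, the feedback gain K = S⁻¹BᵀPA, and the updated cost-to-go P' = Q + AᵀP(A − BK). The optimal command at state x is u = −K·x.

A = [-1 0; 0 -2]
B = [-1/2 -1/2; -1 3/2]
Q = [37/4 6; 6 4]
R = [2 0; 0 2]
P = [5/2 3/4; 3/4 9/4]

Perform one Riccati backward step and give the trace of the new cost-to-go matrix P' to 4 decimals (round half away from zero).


BᵀP = [-2.0000 -2.6250; -0.1250 3.0000]
S = R + BᵀPB = [2 0; 0 2] + [3.6250 -2.9375; -2.9375 4.5625] = [5.6250 -2.9375; -2.9375 6.5625]
BᵀPA = [2.0000 5.2500; 0.1250 -6.0000]
K = S⁻¹·BᵀPA = [0.4770 0.5949; 0.2326 -0.6480]
A−BK = [-0.6452 -0.0265; 0.1282 -0.4331]
AᵀP(A−BK) = [1.5169 0.3911; 0.3911 1.9887]
P' = Q + AᵀP(A−BK) = [10.7669 6.3911; 6.3911 5.9887]
tr(P') = 16.7556

16.7556


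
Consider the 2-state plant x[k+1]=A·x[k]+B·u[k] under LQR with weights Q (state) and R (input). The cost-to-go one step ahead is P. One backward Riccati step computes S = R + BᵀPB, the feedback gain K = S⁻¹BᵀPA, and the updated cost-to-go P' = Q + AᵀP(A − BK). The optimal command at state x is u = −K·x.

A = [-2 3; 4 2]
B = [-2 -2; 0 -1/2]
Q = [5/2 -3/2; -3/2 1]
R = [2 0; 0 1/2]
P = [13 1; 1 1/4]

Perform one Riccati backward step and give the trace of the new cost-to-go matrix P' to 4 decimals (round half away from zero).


8.2507

BᵀP = [-26.0000 -2.0000; -26.5000 -2.1250]
S = R + BᵀPB = [2 0; 0 1/2] + [52.0000 53.0000; 53.0000 54.0625] = [54.0000 53.0000; 53.0000 54.5625]
BᵀPA = [44.0000 -82.0000; 44.5000 -83.7500]
K = S⁻¹·BᵀPA = [0.3076 -0.2575; 0.5168 -1.2848]
A−BK = [-0.3512 -0.0846; 4.2584 1.3576]
AᵀP(A−BK) = [3.4686 0.5041; 0.5041 1.2821]
P' = Q + AᵀP(A−BK) = [5.9686 -0.9959; -0.9959 2.2821]
tr(P') = 8.2507


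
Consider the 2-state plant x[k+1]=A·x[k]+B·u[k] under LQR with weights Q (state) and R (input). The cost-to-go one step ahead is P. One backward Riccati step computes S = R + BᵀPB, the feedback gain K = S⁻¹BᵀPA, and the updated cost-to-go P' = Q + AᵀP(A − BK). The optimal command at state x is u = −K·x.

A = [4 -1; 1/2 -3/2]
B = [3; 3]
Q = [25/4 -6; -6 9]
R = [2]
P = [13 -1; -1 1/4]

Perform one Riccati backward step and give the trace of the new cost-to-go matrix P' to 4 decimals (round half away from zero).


21.8590

BᵀP = [36.0000 -2.2500]
S = R + BᵀPB = [2] + [101.2500] = [103.2500]
BᵀPA = [142.8750 -32.6250]
K = S⁻¹·BᵀPA = [1.3838 -0.3160]
A−BK = [-0.1513 -0.0521; -3.6513 -0.5521]
AᵀP(A−BK) = [6.3553 -0.5418; -0.5418 0.2536]
P' = Q + AᵀP(A−BK) = [12.6053 -6.5418; -6.5418 9.2536]
tr(P') = 21.8590


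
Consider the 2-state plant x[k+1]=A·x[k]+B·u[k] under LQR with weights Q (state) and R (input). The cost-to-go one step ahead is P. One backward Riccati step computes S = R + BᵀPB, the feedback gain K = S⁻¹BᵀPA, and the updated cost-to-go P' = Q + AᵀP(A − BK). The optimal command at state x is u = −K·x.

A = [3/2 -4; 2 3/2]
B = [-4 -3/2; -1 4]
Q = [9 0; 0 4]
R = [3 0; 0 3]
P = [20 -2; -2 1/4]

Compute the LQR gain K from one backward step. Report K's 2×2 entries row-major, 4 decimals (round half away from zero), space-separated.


BᵀP = [-78.0000 7.7500; -38.0000 4.0000]
S = R + BᵀPB = [3 0; 0 3] + [304.2500 148.0000; 148.0000 73.0000] = [307.2500 148.0000; 148.0000 76.0000]
BᵀPA = [-101.5000 323.6250; -49.0000 158.0000]
K = S⁻¹·BᵀPA = [-0.3193 0.8372; -0.0230 0.4485]
A−BK = [0.1884 0.0218; 1.7726 0.5432]
AᵀP(A−BK) = [0.4670 -0.7920; -0.7920 2.7424]
P' = Q + AᵀP(A−BK) = [9.4670 -0.7920; -0.7920 6.7424]
tr(P') = 16.2094

-0.3193 0.8372 -0.0230 0.4485


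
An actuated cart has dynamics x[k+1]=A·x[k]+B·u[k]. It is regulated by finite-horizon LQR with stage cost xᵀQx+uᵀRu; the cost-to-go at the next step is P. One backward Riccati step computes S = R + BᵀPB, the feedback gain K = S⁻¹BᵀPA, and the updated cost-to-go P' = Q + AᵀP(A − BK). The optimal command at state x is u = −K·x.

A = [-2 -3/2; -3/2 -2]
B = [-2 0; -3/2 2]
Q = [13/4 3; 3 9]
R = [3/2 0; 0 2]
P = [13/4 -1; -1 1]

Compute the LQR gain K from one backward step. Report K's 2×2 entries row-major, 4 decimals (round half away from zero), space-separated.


BᵀP = [-5.0000 0.5000; -2.0000 2.0000]
S = R + BᵀPB = [3/2 0; 0 2] + [9.2500 1.0000; 1.0000 4.0000] = [10.7500 1.0000; 1.0000 6.0000]
BᵀPA = [9.2500 6.5000; 1.0000 -1.0000]
K = S⁻¹·BᵀPA = [0.8583 0.6299; 0.0236 -0.2717]
A−BK = [-0.2835 -0.2402; -0.2598 -0.5118]
AᵀP(A−BK) = [1.2874 0.9449; 0.9449 0.9464]
P' = Q + AᵀP(A−BK) = [4.5374 3.9449; 3.9449 9.9464]
tr(P') = 14.4838

0.8583 0.6299 0.0236 -0.2717


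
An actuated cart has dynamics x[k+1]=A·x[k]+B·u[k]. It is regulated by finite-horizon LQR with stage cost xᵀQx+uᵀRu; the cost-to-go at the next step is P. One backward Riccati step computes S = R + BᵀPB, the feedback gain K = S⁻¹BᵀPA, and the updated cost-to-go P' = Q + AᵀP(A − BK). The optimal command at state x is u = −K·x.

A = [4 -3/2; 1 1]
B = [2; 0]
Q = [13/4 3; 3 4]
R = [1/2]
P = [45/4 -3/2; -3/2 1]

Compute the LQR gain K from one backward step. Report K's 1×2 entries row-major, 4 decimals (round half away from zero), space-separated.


1.9121 -0.8077

BᵀP = [22.5000 -3.0000]
S = R + BᵀPB = [1/2] + [45.0000] = [45.5000]
BᵀPA = [87.0000 -36.7500]
K = S⁻¹·BᵀPA = [1.9121 -0.8077]
A−BK = [0.1758 0.1154; 1.0000 1.0000]
AᵀP(A−BK) = [2.6484 0.0192; 0.0192 1.1298]
P' = Q + AᵀP(A−BK) = [5.8984 3.0192; 3.0192 5.1298]
tr(P') = 11.0282


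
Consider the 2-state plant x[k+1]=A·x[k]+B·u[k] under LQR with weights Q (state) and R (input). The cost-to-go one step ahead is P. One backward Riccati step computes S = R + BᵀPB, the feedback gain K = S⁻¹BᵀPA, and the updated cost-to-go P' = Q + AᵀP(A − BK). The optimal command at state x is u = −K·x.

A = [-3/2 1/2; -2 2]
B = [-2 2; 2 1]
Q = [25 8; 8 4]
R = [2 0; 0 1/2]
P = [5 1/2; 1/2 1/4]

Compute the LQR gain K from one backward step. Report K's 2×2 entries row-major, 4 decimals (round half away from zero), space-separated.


-0.0861 0.2028 -0.8722 0.5056

BᵀP = [-9.0000 -0.5000; 10.5000 1.2500]
S = R + BᵀPB = [2 0; 0 1/2] + [17.0000 -18.5000; -18.5000 22.2500] = [19.0000 -18.5000; -18.5000 22.7500]
BᵀPA = [14.5000 -5.5000; -18.2500 7.7500]
K = S⁻¹·BᵀPA = [-0.0861 0.2028; -0.8722 0.5056]
A−BK = [0.0722 -0.1056; -0.9556 1.0889]
AᵀP(A−BK) = [0.5806 -0.4639; -0.4639 0.4472]
P' = Q + AᵀP(A−BK) = [25.5806 7.5361; 7.5361 4.4472]
tr(P') = 30.0278


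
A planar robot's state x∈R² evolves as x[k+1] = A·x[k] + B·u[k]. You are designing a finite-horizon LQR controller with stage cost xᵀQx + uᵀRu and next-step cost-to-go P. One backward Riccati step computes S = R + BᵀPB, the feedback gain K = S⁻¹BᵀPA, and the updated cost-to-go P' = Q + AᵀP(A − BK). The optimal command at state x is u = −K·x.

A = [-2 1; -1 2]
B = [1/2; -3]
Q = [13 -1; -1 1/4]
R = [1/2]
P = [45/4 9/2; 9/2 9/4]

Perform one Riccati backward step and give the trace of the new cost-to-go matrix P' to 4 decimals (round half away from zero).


BᵀP = [-7.8750 -4.5000]
S = R + BᵀPB = [1/2] + [9.5625] = [10.0625]
BᵀPA = [20.2500 -16.8750]
K = S⁻¹·BᵀPA = [2.0124 -1.6770]
A−BK = [-3.0062 1.8385; 5.0373 -3.0311]
AᵀP(A−BK) = [24.4984 -15.5404; -15.5404 9.9503]
P' = Q + AᵀP(A−BK) = [37.4984 -16.5404; -16.5404 10.2003]
tr(P') = 47.6988

47.6988


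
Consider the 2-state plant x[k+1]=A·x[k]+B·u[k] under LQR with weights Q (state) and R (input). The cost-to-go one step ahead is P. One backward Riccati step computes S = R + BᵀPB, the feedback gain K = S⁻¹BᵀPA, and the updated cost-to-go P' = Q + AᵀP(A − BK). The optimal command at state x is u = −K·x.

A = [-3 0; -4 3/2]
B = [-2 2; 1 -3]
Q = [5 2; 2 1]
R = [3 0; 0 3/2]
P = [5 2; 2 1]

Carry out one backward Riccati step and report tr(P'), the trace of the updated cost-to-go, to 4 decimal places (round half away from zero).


BᵀP = [-8.0000 -3.0000; 4.0000 1.0000]
S = R + BᵀPB = [3 0; 0 3/2] + [13.0000 -7.0000; -7.0000 5.0000] = [16.0000 -7.0000; -7.0000 6.5000]
BᵀPA = [36.0000 -4.5000; -16.0000 1.5000]
K = S⁻¹·BᵀPA = [2.2182 -0.3409; -0.0727 -0.1364]
A−BK = [1.5818 -0.4091; -6.4364 1.4318]
AᵀP(A−BK) = [27.9818 -4.9091; -4.9091 0.9205]
P' = Q + AᵀP(A−BK) = [32.9818 -2.9091; -2.9091 1.9205]
tr(P') = 34.9023

34.9023


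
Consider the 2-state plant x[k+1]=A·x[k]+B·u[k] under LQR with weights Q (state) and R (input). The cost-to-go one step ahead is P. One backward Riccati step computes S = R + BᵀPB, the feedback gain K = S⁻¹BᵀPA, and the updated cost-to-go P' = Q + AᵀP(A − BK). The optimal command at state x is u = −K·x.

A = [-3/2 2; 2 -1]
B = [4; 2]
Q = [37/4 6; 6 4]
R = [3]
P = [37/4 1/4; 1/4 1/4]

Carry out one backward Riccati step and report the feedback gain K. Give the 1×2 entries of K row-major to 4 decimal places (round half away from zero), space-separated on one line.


-0.3413 0.4712

BᵀP = [37.5000 1.5000]
S = R + BᵀPB = [3] + [153.0000] = [156.0000]
BᵀPA = [-53.2500 73.5000]
K = S⁻¹·BᵀPA = [-0.3413 0.4712]
A−BK = [-0.1346 0.1154; 2.6827 -1.9423]
AᵀP(A−BK) = [2.1358 -1.7861; -1.7861 1.6202]
P' = Q + AᵀP(A−BK) = [11.3858 4.2139; 4.2139 5.6202]
tr(P') = 17.0060


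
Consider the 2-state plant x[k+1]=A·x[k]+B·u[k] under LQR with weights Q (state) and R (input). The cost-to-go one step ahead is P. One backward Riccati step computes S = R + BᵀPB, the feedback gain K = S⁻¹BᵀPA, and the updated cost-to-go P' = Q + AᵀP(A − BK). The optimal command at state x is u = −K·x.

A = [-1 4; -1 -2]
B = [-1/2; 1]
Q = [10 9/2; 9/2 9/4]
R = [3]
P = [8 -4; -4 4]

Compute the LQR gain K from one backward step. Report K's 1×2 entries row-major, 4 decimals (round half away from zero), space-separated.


0.1538 -3.3846

BᵀP = [-8.0000 6.0000]
S = R + BᵀPB = [3] + [10.0000] = [13.0000]
BᵀPA = [2.0000 -44.0000]
K = S⁻¹·BᵀPA = [0.1538 -3.3846]
A−BK = [-0.9231 2.3077; -1.1538 1.3846]
AᵀP(A−BK) = [3.6923 -9.2308; -9.2308 59.0769]
P' = Q + AᵀP(A−BK) = [13.6923 -4.7308; -4.7308 61.3269]
tr(P') = 75.0192


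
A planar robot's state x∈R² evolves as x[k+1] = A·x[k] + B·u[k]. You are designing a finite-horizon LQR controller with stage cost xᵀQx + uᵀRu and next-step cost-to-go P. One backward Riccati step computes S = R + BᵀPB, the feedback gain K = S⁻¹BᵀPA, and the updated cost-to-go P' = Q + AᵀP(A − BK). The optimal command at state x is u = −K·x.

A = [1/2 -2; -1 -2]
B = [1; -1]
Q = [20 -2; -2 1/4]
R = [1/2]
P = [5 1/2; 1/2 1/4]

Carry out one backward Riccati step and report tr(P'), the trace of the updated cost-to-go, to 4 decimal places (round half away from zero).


26.4079

BᵀP = [4.5000 0.2500]
S = R + BᵀPB = [1/2] + [4.2500] = [4.7500]
BᵀPA = [2.0000 -9.5000]
K = S⁻¹·BᵀPA = [0.4211 -2.0000]
A−BK = [0.0789 0.0000; -0.5789 -4.0000]
AᵀP(A−BK) = [0.1579 0.0000; 0.0000 6.0000]
P' = Q + AᵀP(A−BK) = [20.1579 -2.0000; -2.0000 6.2500]
tr(P') = 26.4079


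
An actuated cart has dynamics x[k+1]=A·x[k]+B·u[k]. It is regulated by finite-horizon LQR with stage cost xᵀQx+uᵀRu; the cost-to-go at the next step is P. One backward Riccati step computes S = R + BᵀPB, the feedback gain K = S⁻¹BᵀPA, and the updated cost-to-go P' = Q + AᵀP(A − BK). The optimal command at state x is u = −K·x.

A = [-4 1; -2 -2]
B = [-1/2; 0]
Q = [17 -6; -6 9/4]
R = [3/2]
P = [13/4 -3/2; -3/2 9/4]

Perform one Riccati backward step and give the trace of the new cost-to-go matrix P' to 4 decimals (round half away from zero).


BᵀP = [-1.6250 0.7500]
S = R + BᵀPB = [3/2] + [0.8125] = [2.3125]
BᵀPA = [5.0000 -3.1250]
K = S⁻¹·BᵀPA = [2.1622 -1.3514]
A−BK = [-2.9189 0.3243; -2.0000 -2.0000]
AᵀP(A−BK) = [26.1892 -6.2432; -6.2432 14.0270]
P' = Q + AᵀP(A−BK) = [43.1892 -12.2432; -12.2432 16.2770]
tr(P') = 59.4662

59.4662


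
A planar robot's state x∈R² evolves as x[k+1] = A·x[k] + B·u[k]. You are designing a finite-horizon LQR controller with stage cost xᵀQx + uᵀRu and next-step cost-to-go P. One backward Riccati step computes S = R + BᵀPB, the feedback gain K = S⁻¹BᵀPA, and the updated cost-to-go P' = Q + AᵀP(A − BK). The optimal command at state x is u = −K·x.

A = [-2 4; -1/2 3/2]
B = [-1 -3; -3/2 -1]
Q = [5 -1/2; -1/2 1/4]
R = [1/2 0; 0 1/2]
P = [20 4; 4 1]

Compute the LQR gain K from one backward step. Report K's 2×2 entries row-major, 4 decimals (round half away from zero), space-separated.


0.1207 -0.3738 0.6055 -1.1887

BᵀP = [-26.0000 -5.5000; -64.0000 -13.0000]
S = R + BᵀPB = [1/2 0; 0 1/2] + [34.2500 83.5000; 83.5000 205.0000] = [34.7500 83.5000; 83.5000 205.5000]
BᵀPA = [54.7500 -112.2500; 134.5000 -275.5000]
K = S⁻¹·BᵀPA = [0.1207 -0.3738; 0.6055 -1.1887]
A−BK = [-0.0629 0.0600; 0.2865 -0.2494]
AᵀP(A−BK) = [0.2076 -0.3979; -0.3979 0.7909]
P' = Q + AᵀP(A−BK) = [5.2076 -0.8979; -0.8979 1.0409]
tr(P') = 6.2485


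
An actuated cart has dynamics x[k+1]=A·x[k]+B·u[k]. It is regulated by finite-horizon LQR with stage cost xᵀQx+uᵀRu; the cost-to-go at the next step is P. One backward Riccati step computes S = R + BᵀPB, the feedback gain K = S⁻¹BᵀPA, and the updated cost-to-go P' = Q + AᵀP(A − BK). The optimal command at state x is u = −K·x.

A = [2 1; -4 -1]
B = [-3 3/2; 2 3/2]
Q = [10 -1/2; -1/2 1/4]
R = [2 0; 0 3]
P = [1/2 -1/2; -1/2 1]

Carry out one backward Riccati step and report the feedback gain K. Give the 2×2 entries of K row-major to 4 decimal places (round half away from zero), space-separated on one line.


-1.1225 -0.3590 -0.3191 -0.0513

BᵀP = [-2.5000 3.5000; 0.0000 0.7500]
S = R + BᵀPB = [2 0; 0 3] + [14.5000 1.5000; 1.5000 1.1250] = [16.5000 1.5000; 1.5000 4.1250]
BᵀPA = [-19.0000 -6.0000; -3.0000 -0.7500]
K = S⁻¹·BᵀPA = [-1.1225 -0.3590; -0.3191 -0.0513]
A−BK = [-0.8889 0.0000; -1.2764 -0.2051]
AᵀP(A−BK) = [3.7151 1.0256; 1.0256 0.3077]
P' = Q + AᵀP(A−BK) = [13.7151 0.5256; 0.5256 0.5577]
tr(P') = 14.2728


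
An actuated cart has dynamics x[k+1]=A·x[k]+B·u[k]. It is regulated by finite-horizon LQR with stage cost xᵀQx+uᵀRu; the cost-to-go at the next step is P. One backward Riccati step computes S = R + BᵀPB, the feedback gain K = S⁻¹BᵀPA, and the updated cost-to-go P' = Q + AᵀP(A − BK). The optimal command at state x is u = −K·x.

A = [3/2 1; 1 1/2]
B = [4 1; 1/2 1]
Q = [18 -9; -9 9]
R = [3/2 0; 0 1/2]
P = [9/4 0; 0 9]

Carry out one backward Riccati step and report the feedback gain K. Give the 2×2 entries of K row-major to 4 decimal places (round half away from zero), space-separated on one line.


BᵀP = [9.0000 4.5000; 2.2500 9.0000]
S = R + BᵀPB = [3/2 0; 0 1/2] + [38.2500 13.5000; 13.5000 11.2500] = [39.7500 13.5000; 13.5000 11.7500]
BᵀPA = [18.0000 11.2500; 12.3750 6.7500]
K = S⁻¹·BᵀPA = [0.1560 0.1442; 0.8739 0.4088]
A−BK = [0.0020 0.0145; 0.0481 0.0191]
AᵀP(A−BK) = [0.4392 0.2207; 0.2207 0.1185]
P' = Q + AᵀP(A−BK) = [18.4392 -8.7793; -8.7793 9.1185]
tr(P') = 27.5577

0.1560 0.1442 0.8739 0.4088


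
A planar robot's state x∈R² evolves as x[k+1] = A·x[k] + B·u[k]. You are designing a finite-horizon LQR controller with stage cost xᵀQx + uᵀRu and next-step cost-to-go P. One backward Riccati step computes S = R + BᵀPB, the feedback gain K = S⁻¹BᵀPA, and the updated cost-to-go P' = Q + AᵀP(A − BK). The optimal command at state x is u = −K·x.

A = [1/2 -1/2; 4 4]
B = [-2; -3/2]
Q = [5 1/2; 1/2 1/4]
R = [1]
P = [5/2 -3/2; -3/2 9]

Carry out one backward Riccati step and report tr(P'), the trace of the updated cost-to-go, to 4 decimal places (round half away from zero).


BᵀP = [-2.7500 -10.5000]
S = R + BᵀPB = [1] + [21.2500] = [22.2500]
BᵀPA = [-43.3750 -40.6250]
K = S⁻¹·BᵀPA = [-1.9494 -1.8258]
A−BK = [-3.3989 -4.1517; 1.0758 1.2612]
AᵀP(A−BK) = [54.0681 64.1791; 64.1791 76.4501]
P' = Q + AᵀP(A−BK) = [59.0681 64.6791; 64.6791 76.7001]
tr(P') = 135.7683

135.7683


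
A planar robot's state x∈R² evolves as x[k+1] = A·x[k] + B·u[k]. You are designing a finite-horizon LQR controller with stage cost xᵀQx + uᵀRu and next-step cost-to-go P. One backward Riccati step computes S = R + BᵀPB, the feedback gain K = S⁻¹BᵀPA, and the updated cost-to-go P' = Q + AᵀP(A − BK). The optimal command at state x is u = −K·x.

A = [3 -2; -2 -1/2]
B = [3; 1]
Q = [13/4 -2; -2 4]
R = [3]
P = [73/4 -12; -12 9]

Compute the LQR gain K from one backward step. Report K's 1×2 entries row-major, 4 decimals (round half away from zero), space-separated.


1.7482 -0.6906

BᵀP = [42.7500 -27.0000]
S = R + BᵀPB = [3] + [101.2500] = [104.2500]
BᵀPA = [182.2500 -72.0000]
K = S⁻¹·BᵀPA = [1.7482 -0.6906]
A−BK = [-2.2446 0.0719; -3.7482 0.1906]
AᵀP(A−BK) = [25.6403 -4.6295; -4.6295 1.5234]
P' = Q + AᵀP(A−BK) = [28.8903 -6.6295; -6.6295 5.5234]
tr(P') = 34.4137


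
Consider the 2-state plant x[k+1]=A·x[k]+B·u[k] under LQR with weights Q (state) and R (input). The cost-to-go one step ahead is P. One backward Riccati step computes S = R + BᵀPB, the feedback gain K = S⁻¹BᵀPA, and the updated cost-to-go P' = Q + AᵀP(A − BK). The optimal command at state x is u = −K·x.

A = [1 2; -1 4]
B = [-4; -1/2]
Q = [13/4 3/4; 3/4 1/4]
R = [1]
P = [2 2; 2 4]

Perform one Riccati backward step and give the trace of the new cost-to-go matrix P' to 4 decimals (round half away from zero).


BᵀP = [-9.0000 -10.0000]
S = R + BᵀPB = [1] + [41.0000] = [42.0000]
BᵀPA = [1.0000 -58.0000]
K = S⁻¹·BᵀPA = [0.0238 -1.3810]
A−BK = [1.0952 -3.5238; -0.9881 3.3095]
AᵀP(A−BK) = [1.9762 -6.6190; -6.6190 23.9048]
P' = Q + AᵀP(A−BK) = [5.2262 -5.8690; -5.8690 24.1548]
tr(P') = 29.3810

29.3810


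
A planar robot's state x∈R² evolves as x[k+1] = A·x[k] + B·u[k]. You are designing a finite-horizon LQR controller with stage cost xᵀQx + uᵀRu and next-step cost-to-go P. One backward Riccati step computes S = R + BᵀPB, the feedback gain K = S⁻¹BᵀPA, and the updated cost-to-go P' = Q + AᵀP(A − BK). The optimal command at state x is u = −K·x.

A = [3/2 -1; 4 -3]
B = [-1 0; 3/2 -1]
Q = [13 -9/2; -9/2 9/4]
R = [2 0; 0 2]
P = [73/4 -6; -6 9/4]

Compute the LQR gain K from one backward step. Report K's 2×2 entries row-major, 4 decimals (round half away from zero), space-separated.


BᵀP = [-27.2500 9.3750; 6.0000 -2.2500]
S = R + BᵀPB = [2 0; 0 2] + [41.3125 -9.3750; -9.3750 2.2500] = [43.3125 -9.3750; -9.3750 4.2500]
BᵀPA = [-3.3750 -0.8750; 0.0000 0.7500]
K = S⁻¹·BᵀPA = [-0.1491 0.0344; -0.3289 0.2524]
A−BK = [1.3509 -0.9656; 3.8947 -2.7992]
AᵀP(A−BK) = [4.5592 -3.2588; -3.2588 2.3408]
P' = Q + AᵀP(A−BK) = [17.5592 -7.7588; -7.7588 4.5908]
tr(P') = 22.1500

-0.1491 0.0344 -0.3289 0.2524
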